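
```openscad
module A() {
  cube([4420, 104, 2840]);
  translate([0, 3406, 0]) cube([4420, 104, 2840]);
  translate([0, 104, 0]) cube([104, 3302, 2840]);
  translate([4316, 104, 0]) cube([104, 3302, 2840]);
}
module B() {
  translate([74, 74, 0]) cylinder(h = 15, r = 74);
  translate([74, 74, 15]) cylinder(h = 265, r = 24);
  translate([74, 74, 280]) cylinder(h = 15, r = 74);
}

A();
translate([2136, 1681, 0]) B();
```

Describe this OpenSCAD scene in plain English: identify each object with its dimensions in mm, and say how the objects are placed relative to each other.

A is the wall frame of a small rectangular building: four walls, each 2840 mm tall and 104 mm thick, enclosing a footprint 4420 mm (x) by 3510 mm (y) outside-to-outside, with no floor or roof. The front and back walls (the −y and +y sides) span the full width; the two side walls fit between them.

B is a spool: two coaxial disc flanges of radius 74 mm and thickness 15 mm, joined by a core cylinder of radius 24 mm and height 265 mm. The lower flange rests on z = 0 and the three cylinders share a vertical axis.

The spool sits inside the house frame, centred.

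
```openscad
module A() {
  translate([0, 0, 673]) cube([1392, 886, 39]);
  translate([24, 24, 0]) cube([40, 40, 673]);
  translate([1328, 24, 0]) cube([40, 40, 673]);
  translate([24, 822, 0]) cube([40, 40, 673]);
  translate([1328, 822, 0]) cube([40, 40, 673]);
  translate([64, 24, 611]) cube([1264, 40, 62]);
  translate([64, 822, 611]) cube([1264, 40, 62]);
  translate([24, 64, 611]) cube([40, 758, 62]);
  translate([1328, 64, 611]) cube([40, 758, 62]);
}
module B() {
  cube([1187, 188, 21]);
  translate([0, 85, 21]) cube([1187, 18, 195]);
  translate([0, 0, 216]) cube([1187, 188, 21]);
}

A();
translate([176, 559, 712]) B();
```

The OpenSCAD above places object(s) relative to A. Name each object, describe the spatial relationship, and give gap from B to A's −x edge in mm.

The I-beam's min-x is at 176; the table's min-x is 0; gap = 176 mm.

A is a table. B is an I-beam. The I-beam is on top of the table. The gap from the I-beam to the table's −x edge is 176 mm.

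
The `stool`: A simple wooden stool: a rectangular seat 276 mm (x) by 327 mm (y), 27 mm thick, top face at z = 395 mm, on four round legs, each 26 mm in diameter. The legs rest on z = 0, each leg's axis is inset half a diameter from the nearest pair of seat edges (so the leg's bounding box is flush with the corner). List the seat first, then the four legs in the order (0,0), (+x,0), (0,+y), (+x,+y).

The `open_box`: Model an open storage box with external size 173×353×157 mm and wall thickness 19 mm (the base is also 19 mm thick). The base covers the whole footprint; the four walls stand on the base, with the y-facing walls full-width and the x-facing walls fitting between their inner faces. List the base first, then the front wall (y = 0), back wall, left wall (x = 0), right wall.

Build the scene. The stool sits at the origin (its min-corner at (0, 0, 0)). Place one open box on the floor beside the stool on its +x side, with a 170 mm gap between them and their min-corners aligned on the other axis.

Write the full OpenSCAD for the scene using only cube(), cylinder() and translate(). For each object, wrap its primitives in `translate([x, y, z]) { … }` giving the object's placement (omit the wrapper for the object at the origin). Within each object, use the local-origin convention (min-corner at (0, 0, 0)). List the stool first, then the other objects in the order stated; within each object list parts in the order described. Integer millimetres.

translate([0, 0, 368]) cube([276, 327, 27]);
translate([13, 13, 0]) cylinder(h = 368, r = 13);
translate([263, 13, 0]) cylinder(h = 368, r = 13);
translate([13, 314, 0]) cylinder(h = 368, r = 13);
translate([263, 314, 0]) cylinder(h = 368, r = 13);
translate([446, 0, 0]) {
  cube([173, 353, 19]);
  translate([0, 0, 19]) cube([173, 19, 138]);
  translate([0, 334, 19]) cube([173, 19, 138]);
  translate([0, 19, 19]) cube([19, 315, 138]);
  translate([154, 19, 19]) cube([19, 315, 138]);
}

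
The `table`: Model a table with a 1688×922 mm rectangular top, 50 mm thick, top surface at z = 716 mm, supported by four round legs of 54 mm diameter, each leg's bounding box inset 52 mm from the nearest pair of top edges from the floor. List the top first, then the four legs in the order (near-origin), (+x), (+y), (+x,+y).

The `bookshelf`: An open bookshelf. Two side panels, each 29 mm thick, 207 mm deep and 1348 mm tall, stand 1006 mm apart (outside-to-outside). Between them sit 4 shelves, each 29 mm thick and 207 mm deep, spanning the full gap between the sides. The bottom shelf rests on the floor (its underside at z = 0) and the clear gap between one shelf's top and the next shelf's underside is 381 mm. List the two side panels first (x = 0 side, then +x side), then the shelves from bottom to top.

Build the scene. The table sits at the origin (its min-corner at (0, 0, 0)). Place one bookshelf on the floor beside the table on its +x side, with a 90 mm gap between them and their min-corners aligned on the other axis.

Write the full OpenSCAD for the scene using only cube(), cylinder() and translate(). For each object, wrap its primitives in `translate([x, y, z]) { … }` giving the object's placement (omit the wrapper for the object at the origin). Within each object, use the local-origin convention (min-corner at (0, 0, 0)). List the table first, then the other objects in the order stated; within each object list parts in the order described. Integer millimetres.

translate([0, 0, 666]) cube([1688, 922, 50]);
translate([79, 79, 0]) cylinder(h = 666, r = 27);
translate([1609, 79, 0]) cylinder(h = 666, r = 27);
translate([79, 843, 0]) cylinder(h = 666, r = 27);
translate([1609, 843, 0]) cylinder(h = 666, r = 27);
translate([1778, 0, 0]) {
  cube([29, 207, 1348]);
  translate([977, 0, 0]) cube([29, 207, 1348]);
  translate([29, 0, 0]) cube([948, 207, 29]);
  translate([29, 0, 410]) cube([948, 207, 29]);
  translate([29, 0, 820]) cube([948, 207, 29]);
  translate([29, 0, 1230]) cube([948, 207, 29]);
}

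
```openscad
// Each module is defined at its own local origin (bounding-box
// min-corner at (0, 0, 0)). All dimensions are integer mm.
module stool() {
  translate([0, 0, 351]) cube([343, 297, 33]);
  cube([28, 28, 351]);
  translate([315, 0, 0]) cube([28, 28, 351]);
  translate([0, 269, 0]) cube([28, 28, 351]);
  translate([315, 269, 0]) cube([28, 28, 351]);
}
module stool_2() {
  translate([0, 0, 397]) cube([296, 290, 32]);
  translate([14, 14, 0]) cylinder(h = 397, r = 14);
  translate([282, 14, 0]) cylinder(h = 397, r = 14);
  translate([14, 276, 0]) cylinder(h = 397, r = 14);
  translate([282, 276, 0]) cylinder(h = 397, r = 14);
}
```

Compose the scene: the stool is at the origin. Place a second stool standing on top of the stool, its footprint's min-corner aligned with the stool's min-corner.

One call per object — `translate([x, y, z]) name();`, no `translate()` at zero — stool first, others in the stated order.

stool();
translate([0, 0, 384]) stool_2();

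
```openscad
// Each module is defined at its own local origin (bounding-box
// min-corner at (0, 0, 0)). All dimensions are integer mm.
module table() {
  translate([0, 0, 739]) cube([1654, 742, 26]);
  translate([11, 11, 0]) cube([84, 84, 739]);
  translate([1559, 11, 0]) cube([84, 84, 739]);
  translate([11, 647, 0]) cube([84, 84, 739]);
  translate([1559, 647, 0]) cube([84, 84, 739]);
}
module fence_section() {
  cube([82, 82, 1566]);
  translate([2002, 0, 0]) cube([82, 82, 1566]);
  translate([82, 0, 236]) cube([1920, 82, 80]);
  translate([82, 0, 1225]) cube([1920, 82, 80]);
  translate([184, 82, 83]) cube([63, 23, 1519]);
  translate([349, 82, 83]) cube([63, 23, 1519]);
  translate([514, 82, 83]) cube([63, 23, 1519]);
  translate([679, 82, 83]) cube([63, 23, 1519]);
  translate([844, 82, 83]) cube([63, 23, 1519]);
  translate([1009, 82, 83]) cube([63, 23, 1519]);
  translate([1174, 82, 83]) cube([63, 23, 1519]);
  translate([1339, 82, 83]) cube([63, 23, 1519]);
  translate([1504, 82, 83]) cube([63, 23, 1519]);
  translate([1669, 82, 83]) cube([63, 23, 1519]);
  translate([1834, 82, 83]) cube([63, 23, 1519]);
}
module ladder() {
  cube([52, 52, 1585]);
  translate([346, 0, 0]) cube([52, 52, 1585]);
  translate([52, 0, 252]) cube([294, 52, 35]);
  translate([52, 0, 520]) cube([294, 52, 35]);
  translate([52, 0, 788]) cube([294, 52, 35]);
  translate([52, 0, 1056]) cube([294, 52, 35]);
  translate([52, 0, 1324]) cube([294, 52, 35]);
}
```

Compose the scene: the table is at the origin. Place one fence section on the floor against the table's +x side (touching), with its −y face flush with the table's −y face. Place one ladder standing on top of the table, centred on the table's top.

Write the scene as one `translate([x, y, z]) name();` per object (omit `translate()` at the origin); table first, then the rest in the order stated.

table();
translate([1654, 0, 0]) fence_section();
translate([628, 345, 765]) ladder();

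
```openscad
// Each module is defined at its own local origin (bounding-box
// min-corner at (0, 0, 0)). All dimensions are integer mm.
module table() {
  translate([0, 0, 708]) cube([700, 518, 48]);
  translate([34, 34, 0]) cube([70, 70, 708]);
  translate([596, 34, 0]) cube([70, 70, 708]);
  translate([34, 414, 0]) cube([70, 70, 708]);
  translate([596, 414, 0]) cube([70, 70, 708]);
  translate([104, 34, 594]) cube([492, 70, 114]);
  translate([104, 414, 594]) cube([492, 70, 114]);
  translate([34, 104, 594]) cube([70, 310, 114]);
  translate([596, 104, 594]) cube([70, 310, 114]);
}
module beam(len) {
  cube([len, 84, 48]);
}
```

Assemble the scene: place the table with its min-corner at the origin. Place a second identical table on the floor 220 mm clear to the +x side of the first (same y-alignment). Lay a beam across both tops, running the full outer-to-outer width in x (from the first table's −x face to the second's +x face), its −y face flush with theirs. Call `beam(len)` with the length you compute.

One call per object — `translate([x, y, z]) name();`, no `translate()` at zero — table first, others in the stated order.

table();
translate([920, 0, 0]) table();
translate([0, 0, 756]) beam(1620);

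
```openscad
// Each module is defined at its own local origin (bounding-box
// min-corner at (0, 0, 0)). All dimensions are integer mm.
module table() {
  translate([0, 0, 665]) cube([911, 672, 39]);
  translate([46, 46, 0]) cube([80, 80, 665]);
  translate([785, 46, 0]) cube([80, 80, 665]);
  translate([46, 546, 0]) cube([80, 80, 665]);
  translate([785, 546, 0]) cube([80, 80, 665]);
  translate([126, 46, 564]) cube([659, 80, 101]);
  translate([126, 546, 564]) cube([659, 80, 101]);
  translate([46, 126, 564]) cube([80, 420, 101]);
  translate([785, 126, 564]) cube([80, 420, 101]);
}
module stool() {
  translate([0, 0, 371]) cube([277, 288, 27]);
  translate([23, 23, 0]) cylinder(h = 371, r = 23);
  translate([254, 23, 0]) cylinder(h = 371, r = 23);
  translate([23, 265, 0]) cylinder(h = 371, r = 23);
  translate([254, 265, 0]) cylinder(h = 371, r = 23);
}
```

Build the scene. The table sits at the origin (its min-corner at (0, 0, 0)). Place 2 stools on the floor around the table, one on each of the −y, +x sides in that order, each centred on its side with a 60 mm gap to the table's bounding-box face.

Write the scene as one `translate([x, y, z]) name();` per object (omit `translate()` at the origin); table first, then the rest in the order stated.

table();
translate([317, -348, 0]) stool();
translate([971, 192, 0]) stool();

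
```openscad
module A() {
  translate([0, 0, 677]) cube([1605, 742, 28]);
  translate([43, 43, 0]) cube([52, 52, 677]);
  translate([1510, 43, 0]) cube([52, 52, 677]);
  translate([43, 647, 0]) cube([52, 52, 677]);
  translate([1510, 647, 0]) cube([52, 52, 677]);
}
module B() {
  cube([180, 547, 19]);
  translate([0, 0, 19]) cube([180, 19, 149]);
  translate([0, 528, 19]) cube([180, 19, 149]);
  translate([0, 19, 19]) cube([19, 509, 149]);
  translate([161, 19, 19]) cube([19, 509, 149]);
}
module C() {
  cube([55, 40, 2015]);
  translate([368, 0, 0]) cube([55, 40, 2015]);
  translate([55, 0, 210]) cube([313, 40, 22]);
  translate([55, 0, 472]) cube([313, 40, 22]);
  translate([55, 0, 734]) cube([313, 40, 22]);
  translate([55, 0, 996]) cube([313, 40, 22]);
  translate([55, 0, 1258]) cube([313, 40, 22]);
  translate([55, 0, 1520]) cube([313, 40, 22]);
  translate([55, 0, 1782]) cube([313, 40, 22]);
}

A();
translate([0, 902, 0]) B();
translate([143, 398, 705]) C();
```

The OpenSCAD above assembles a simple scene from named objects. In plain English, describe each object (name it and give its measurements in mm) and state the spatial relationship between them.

A is a table: top 1605 mm (x) × 742 mm (y), 28 mm thick, upper face at z = 705 mm, on four 52×52 mm square legs, each inset 43 mm from the nearest pair of top edges, running from z = 0 to the bottom of the top.

B is an open-topped rectangular box: outside dimensions 180×547×168 mm, with a uniform wall and base thickness of 19 mm. The base is a full 180×547 slab on the floor; four walls sit on top of the base. The front and back walls (the −y and +y sides) span the full width; the two side walls fit between them.

C is a straight ladder. Two 55×40 mm vertical rails, 2015 mm tall, stand 423 mm apart (outside-to-outside) with their front faces coplanar on the −y side. 7 rungs, each 40 mm deep and 22 mm tall, span between the inner faces of the rails, front faces flush with the rails. The lowest rung's underside is at z = 210 mm and rungs are spaced 262 mm apart (underside to underside).

The open box is on the floor beside the table on its +y side. The ladder is on top of the table.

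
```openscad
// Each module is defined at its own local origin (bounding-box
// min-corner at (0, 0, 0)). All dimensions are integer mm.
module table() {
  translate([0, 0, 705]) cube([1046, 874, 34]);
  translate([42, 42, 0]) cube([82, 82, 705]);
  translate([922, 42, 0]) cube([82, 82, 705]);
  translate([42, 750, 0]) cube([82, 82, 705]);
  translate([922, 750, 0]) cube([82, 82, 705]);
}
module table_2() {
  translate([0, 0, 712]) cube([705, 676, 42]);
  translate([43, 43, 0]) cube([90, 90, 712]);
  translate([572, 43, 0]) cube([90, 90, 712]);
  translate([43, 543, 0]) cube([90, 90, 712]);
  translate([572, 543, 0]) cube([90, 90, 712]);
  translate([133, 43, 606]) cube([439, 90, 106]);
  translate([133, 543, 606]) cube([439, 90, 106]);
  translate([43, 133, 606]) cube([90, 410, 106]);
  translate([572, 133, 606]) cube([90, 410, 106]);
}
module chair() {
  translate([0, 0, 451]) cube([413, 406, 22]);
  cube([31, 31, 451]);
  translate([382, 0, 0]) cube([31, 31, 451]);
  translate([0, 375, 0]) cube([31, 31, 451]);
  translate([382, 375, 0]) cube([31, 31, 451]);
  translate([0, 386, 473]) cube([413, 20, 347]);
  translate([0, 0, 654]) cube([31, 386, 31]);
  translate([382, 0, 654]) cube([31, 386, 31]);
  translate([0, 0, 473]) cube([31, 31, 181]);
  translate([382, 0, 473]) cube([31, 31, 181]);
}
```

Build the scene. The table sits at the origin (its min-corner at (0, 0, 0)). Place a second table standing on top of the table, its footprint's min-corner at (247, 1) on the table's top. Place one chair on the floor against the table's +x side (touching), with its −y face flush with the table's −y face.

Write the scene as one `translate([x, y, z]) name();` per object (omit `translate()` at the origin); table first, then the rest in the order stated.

table();
translate([247, 1, 739]) table_2();
translate([1046, 0, 0]) chair();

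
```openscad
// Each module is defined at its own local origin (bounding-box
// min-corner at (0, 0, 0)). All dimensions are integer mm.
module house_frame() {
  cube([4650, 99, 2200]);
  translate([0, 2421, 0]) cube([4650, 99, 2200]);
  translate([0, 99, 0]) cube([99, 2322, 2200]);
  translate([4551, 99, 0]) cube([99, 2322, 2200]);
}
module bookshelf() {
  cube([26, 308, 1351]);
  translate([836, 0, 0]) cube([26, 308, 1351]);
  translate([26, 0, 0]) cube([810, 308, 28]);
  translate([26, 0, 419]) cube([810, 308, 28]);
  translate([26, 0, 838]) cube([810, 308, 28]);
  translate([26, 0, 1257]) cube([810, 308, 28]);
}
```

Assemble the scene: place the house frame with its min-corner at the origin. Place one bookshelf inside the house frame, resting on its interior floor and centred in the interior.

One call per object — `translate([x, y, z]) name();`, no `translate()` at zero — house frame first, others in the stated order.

house_frame();
translate([1894, 1106, 0]) bookshelf();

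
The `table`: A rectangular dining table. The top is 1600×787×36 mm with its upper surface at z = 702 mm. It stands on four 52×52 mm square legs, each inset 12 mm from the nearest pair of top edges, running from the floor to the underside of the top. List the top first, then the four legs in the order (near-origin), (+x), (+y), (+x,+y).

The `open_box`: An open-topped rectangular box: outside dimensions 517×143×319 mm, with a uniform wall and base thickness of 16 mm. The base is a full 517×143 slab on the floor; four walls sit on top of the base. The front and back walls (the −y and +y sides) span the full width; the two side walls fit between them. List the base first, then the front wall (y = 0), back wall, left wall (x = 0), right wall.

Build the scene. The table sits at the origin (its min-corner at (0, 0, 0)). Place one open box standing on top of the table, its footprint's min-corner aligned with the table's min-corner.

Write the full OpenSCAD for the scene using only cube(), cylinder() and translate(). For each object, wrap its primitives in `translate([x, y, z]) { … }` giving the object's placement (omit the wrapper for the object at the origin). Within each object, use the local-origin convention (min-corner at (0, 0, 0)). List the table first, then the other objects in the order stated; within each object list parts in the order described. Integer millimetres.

translate([0, 0, 666]) cube([1600, 787, 36]);
translate([12, 12, 0]) cube([52, 52, 666]);
translate([1536, 12, 0]) cube([52, 52, 666]);
translate([12, 723, 0]) cube([52, 52, 666]);
translate([1536, 723, 0]) cube([52, 52, 666]);
translate([0, 0, 702]) {
  cube([517, 143, 16]);
  translate([0, 0, 16]) cube([517, 16, 303]);
  translate([0, 127, 16]) cube([517, 16, 303]);
  translate([0, 16, 16]) cube([16, 111, 303]);
  translate([501, 16, 16]) cube([16, 111, 303]);
}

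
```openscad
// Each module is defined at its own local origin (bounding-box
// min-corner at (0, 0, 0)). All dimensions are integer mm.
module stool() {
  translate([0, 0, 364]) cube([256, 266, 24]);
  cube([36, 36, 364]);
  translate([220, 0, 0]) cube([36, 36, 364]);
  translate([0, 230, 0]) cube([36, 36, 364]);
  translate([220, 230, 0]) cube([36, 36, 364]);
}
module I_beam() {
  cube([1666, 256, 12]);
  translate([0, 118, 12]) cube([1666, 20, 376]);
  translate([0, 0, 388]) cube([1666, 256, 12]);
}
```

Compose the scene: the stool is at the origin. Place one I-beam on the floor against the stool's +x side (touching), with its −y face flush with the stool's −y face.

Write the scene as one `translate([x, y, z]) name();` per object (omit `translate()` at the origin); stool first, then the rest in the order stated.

stool();
translate([256, 0, 0]) I_beam();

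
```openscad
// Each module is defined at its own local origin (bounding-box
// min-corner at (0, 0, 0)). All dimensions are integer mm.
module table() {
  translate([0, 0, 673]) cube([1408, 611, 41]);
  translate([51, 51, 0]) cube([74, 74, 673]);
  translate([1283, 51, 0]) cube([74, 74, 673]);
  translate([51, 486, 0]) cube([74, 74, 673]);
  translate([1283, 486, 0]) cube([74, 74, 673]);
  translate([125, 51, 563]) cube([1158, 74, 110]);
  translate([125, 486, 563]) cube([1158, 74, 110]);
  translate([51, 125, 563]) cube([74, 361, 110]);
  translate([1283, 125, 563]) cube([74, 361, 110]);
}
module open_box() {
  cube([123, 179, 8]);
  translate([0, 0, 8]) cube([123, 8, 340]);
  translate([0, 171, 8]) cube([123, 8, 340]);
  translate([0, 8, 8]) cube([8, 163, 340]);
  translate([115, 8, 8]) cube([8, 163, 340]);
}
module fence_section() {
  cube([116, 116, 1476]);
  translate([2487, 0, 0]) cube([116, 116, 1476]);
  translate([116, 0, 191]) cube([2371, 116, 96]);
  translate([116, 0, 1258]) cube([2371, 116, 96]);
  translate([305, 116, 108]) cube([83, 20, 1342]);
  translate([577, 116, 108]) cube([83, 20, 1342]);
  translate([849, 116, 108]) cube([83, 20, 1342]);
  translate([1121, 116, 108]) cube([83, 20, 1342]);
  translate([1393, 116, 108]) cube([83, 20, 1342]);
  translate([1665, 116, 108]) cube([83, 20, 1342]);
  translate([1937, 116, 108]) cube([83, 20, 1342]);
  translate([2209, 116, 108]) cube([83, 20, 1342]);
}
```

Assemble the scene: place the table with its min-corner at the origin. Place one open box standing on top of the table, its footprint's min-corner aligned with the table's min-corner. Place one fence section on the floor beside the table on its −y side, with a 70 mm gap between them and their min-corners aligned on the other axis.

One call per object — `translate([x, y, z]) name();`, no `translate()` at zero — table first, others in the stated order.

table();
translate([0, 0, 714]) open_box();
translate([0, -206, 0]) fence_section();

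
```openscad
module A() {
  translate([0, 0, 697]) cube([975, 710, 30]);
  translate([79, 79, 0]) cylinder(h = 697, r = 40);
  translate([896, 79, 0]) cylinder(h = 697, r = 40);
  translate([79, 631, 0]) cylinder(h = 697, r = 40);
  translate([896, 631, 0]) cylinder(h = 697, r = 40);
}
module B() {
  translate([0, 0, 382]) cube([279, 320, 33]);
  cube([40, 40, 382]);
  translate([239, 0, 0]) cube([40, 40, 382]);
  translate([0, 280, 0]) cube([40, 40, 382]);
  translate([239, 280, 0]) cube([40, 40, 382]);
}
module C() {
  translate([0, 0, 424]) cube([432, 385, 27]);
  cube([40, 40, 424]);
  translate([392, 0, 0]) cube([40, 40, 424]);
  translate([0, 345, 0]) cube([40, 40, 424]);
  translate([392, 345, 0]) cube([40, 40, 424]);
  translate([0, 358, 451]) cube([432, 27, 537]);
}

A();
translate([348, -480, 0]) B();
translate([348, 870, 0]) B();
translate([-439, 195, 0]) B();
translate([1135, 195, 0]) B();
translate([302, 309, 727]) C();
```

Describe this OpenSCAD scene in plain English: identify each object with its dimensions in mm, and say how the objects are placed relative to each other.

A is a table with a 975×710 mm rectangular top, 30 mm thick, top surface at z = 727 mm, supported by four round legs of 80 mm diameter, each leg's bounding box inset 39 mm from the nearest pair of top edges, running from the floor.

B is a four-legged stool. The seat is 279×320 mm, 33 mm thick, top at z = 415 mm. It stands on four square legs, each 40×40 mm in cross-section, from z = 0 to the seat underside, each flush with a corner of the seat.

C is a chair. The seat is a 432×385×27 mm slab with its top at z = 451 mm, on four 40×40 mm corner legs (flush with the seat edges, standing on z = 0). A flat backrest 27 mm thick, 537 mm tall, spans the full seat width and rises from the seat top along its +y edge, rear face flush with the rear of the seat.

Four stools sit around the table at the −y, +y, −x, +x sides. The chair is on top of the table.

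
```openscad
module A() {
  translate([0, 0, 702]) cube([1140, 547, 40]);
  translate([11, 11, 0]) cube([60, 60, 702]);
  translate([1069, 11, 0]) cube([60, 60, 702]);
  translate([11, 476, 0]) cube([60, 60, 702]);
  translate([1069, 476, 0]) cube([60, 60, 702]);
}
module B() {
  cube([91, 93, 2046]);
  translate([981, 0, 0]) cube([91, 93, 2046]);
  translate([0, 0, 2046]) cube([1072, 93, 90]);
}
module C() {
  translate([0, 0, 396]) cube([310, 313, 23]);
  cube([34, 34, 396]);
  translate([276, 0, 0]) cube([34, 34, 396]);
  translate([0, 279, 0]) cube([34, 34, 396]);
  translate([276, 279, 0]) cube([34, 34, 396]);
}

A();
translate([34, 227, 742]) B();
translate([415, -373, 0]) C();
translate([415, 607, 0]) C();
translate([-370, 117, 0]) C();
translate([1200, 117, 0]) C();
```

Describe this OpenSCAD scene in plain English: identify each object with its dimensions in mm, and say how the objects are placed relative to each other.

A is a table: top 1140 mm (x) × 547 mm (y), 40 mm thick, upper face at z = 742 mm, on four 60×60 mm square legs, each inset 11 mm from the nearest pair of top edges, running from z = 0 to the bottom of the top.

B is a door frame. The clear opening is 890 mm wide and 2046 mm high. Two 91 mm wide jambs, 93 mm deep, stand either side of the opening from the floor to the top of the opening. A 90 mm thick head sits across the top of both jambs, spanning the full outside width of the frame.

C is a simple wooden stool: a rectangular seat 310 mm (x) by 313 mm (y), 23 mm thick, top face at z = 419 mm, on four square legs, each 34×34 mm in cross-section. The legs rest on z = 0, each flush with a corner of the seat.

The door frame is on top of the table, centred. Four stools sit around the table at the −y, +y, −x, +x sides.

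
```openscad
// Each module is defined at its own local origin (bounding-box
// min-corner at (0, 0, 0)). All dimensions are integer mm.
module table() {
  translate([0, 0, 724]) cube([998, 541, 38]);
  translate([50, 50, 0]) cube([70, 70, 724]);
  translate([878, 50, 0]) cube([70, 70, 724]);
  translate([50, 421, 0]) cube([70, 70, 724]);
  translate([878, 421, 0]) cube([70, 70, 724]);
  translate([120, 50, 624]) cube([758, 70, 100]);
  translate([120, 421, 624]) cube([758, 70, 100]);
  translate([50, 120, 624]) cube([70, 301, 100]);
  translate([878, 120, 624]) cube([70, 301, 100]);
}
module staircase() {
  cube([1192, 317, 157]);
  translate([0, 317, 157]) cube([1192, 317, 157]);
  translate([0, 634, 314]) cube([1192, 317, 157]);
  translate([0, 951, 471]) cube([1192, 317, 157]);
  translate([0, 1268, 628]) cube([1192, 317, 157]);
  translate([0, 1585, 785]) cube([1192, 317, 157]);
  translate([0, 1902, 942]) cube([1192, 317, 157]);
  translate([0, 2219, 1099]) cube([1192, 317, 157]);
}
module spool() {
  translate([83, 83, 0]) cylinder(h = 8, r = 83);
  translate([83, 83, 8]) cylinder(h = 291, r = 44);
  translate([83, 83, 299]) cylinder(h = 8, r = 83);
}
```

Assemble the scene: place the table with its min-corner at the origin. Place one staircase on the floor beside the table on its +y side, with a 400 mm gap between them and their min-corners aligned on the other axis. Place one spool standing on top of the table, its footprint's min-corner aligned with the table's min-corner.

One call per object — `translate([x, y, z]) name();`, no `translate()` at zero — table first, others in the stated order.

table();
translate([0, 941, 0]) staircase();
translate([0, 0, 762]) spool();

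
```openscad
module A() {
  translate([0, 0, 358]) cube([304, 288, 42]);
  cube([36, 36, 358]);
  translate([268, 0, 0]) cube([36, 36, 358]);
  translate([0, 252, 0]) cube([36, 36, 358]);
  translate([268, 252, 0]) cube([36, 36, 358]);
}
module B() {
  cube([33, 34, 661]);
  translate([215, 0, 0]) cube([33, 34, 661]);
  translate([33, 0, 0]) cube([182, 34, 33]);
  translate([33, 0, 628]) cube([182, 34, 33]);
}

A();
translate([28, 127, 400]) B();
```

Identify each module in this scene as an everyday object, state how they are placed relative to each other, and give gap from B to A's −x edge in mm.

A is a stool. B is a picture frame. The picture frame is on top of the stool, centred. The gap from the picture frame to the stool's −x edge is 28 mm.

The picture frame's min-x is at 28; the stool's min-x is 0; gap = 28 mm.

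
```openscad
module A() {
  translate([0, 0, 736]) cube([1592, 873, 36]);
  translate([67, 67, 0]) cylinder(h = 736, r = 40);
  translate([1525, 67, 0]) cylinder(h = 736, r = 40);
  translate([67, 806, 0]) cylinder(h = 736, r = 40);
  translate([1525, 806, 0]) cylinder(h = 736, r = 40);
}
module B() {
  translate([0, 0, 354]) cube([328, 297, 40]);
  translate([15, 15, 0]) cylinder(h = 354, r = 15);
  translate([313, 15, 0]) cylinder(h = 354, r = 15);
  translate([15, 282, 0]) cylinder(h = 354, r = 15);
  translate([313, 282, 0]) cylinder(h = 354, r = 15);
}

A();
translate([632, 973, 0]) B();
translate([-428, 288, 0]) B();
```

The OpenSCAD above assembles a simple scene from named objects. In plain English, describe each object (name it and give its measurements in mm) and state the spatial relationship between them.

A is a table: top 1592 mm (x) × 873 mm (y), 36 mm thick, upper face at z = 772 mm, on four round legs of 80 mm diameter, each leg's bounding box inset 27 mm from the nearest pair of top edges, running from z = 0 to the bottom of the top.

B is a four-legged stool. The seat is a 328×297×40 mm slab whose top surface is at z = 394 mm; four round legs, each 30 mm in diameter, run from the floor (z = 0) to the underside of the seat, each leg's axis is inset half a diameter from the nearest pair of seat edges (so the leg's bounding box is flush with the corner).

Two stools sit around the table at the +y, −x sides.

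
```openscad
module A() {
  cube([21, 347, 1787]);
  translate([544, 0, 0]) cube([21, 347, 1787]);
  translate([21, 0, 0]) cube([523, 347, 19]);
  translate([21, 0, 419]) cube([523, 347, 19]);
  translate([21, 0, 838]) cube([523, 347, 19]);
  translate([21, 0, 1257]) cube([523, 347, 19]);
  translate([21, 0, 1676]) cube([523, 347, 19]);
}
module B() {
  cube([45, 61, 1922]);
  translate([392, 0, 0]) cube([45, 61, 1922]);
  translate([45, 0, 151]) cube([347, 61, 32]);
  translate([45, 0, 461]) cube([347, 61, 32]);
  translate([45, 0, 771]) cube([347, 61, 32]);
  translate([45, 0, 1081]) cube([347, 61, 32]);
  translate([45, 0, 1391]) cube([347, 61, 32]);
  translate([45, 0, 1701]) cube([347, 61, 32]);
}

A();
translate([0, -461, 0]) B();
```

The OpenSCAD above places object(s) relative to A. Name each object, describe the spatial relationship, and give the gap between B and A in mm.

A is a bookshelf. B is a ladder. The ladder is on the floor beside the bookshelf on its −y side. The gap between the ladder and the bookshelf is 400 mm.

The ladder's nearest face is 400 mm from the bookshelf's −y face.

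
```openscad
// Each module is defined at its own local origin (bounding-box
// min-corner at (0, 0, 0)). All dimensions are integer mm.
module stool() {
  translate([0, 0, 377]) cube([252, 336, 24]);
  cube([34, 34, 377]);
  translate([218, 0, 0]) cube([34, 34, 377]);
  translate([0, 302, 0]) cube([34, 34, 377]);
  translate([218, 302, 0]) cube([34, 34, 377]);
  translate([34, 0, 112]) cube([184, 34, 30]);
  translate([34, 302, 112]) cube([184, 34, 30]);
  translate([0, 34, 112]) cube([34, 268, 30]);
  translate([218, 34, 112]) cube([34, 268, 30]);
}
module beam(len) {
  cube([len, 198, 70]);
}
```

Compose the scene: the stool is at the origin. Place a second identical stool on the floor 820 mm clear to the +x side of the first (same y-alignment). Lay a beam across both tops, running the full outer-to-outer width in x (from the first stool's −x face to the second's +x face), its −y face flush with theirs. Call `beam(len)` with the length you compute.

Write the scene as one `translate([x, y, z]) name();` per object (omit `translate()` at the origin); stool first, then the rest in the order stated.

stool();
translate([1072, 0, 0]) stool();
translate([0, 0, 401]) beam(1324);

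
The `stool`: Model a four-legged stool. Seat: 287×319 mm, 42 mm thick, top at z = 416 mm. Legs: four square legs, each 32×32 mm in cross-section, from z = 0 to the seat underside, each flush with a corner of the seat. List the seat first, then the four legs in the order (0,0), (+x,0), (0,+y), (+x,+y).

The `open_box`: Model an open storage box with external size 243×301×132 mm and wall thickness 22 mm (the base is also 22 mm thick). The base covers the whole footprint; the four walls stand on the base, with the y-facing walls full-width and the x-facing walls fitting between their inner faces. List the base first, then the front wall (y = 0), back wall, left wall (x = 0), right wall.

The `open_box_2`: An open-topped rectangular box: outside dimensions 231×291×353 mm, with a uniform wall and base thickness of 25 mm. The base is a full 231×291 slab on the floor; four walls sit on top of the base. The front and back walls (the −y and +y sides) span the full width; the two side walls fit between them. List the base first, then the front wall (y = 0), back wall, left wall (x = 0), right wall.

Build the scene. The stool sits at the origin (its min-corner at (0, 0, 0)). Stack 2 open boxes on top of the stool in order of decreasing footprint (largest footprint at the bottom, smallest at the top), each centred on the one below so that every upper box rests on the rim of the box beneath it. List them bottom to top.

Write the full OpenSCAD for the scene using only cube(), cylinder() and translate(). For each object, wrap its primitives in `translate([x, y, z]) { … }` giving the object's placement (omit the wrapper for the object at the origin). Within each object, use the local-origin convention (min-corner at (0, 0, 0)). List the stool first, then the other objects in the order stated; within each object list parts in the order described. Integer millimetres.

translate([0, 0, 374]) cube([287, 319, 42]);
cube([32, 32, 374]);
translate([255, 0, 0]) cube([32, 32, 374]);
translate([0, 287, 0]) cube([32, 32, 374]);
translate([255, 287, 0]) cube([32, 32, 374]);
translate([22, 9, 416]) {
  cube([243, 301, 22]);
  translate([0, 0, 22]) cube([243, 22, 110]);
  translate([0, 279, 22]) cube([243, 22, 110]);
  translate([0, 22, 22]) cube([22, 257, 110]);
  translate([221, 22, 22]) cube([22, 257, 110]);
}
translate([28, 14, 548]) {
  cube([231, 291, 25]);
  translate([0, 0, 25]) cube([231, 25, 328]);
  translate([0, 266, 25]) cube([231, 25, 328]);
  translate([0, 25, 25]) cube([25, 241, 328]);
  translate([206, 25, 25]) cube([25, 241, 328]);
}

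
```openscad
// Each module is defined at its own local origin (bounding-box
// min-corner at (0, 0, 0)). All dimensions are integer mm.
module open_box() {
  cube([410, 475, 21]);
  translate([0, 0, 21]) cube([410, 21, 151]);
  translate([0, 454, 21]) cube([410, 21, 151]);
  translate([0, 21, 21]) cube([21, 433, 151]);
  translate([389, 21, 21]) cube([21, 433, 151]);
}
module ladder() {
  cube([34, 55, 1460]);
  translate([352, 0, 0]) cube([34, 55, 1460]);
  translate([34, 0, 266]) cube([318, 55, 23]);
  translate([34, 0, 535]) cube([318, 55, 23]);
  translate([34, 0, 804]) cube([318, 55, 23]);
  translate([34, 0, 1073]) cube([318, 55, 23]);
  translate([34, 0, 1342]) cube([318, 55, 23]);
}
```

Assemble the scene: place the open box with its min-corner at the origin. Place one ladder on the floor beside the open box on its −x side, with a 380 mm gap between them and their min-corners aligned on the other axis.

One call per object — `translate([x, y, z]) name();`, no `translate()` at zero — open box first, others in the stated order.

open_box();
translate([-766, 0, 0]) ladder();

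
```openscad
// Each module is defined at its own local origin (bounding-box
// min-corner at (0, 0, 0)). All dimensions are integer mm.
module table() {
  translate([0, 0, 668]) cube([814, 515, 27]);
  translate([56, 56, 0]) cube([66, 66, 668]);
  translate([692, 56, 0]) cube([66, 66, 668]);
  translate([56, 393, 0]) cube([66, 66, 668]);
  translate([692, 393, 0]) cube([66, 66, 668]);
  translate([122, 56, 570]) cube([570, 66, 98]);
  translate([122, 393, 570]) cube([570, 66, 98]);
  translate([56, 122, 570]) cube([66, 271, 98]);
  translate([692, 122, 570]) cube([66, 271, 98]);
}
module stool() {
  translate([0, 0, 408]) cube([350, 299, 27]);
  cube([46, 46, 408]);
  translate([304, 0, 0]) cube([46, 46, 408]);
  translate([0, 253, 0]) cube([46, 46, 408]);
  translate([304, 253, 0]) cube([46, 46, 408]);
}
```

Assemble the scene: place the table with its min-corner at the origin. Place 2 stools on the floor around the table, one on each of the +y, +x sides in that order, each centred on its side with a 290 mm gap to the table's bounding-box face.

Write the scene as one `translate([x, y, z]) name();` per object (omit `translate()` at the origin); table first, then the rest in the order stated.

table();
translate([232, 805, 0]) stool();
translate([1104, 108, 0]) stool();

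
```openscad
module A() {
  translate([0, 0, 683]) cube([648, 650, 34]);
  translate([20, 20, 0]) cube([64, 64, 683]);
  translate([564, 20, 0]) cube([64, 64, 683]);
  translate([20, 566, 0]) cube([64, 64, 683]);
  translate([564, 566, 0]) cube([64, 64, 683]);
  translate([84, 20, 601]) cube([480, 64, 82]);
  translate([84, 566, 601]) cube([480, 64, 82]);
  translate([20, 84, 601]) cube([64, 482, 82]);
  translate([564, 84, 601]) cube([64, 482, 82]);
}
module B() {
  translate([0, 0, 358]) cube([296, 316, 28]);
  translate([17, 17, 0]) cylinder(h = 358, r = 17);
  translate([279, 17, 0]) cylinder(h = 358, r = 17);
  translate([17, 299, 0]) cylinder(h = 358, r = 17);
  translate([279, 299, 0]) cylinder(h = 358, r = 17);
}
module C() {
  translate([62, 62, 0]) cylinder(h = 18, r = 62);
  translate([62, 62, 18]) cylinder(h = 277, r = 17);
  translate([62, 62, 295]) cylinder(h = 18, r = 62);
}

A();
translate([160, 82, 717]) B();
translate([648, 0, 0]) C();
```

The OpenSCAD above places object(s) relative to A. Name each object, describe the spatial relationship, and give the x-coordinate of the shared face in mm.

The table's +x face and the spool's −x face are both at x = 648 mm.

A is a table. B is a stool. C is a spool. The stool is on top of the table. The spool is against the table's +x side, with their −y faces flush. The x-coordinate of the shared face is 648 mm.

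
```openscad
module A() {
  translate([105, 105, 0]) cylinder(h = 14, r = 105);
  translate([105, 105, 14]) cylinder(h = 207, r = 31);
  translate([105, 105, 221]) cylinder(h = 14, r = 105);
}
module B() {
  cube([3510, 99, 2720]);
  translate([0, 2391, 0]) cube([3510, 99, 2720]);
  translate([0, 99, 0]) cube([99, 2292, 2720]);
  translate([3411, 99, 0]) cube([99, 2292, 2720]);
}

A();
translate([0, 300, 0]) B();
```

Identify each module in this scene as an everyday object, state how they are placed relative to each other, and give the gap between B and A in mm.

The house frame's nearest face is 90 mm from the spool's +y face.

A is a spool. B is a house frame. The house frame is on the floor beside the spool on its +y side. The gap between the house frame and the spool is 90 mm.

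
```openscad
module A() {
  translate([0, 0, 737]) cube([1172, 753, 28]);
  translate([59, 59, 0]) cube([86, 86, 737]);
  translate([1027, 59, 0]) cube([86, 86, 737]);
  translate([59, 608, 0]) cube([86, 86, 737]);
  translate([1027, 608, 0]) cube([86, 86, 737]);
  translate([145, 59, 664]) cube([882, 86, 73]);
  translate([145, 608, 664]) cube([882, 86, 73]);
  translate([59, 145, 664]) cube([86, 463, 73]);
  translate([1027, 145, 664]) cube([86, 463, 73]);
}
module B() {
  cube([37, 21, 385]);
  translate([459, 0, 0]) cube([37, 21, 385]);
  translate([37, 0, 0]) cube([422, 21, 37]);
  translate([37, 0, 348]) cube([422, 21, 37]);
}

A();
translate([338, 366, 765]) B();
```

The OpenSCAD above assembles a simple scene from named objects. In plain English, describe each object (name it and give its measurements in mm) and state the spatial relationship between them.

A is a rectangular dining table. The top is 1172×753×28 mm with its upper surface at z = 765 mm. It stands on four 86×86 mm square legs, each inset 59 mm from the nearest pair of top edges, running from the floor to the underside of the top. Four apron rails, 86 mm thick and 73 mm tall, run between adjacent legs with their top edges flush with the underside of the top and their outer faces flush with the legs' outer faces.

B is a picture frame with a 422×311 mm rectangular opening (x by z) and a uniform 37 mm border on every side. Frame depth is 21 mm along y. It is built from two vertical stiles running the full outside height and two horizontal rails spanning the gap between the stiles.

The picture frame is on top of the table, centred.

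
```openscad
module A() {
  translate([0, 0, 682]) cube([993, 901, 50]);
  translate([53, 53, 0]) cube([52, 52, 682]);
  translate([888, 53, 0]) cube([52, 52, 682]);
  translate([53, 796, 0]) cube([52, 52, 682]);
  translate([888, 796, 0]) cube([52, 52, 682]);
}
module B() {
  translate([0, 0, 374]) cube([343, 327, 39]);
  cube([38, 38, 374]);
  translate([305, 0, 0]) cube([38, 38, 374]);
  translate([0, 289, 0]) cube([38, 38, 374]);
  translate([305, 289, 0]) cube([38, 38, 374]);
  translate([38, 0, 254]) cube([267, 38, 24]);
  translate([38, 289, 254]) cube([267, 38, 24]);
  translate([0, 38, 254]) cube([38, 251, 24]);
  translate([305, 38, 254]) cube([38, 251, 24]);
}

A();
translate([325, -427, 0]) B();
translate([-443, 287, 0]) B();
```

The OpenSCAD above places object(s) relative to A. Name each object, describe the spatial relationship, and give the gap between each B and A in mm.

Each stool's nearest face is 100 mm from the table's bounding box.

A is a table. B is a stool. Two stools sit around the table at the −y, −x sides. The gap between each stool and the table is 100 mm.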